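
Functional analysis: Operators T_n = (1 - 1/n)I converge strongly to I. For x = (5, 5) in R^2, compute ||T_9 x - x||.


T_9 x - x = (1 - 1/9)x - x = -x/9
||x|| = sqrt(50) = 7.0711
||T_9 x - x|| = ||x||/9 = 7.0711/9 = 0.7857

0.7857


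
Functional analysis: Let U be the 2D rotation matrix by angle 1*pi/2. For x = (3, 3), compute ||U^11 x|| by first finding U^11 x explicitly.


U is a rotation by theta = 1*pi/2
U^11 = rotation by 11*theta = 11*pi/2 = 3*pi/2 (mod 2*pi)
cos(3*pi/2) = 0.0000, sin(3*pi/2) = -1.0000
U^11 x = (0.0000 * 3 - -1.0000 * 3, -1.0000 * 3 + 0.0000 * 3)
= (3.0000, -3.0000)
||U^11 x|| = sqrt(3.0000^2 + (-3.0000)^2) = sqrt(18.0000) = 4.2426

4.2426


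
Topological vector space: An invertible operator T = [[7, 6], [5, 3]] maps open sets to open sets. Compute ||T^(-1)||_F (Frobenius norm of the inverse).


det(T) = 7*3 - 6*5 = -9
T^(-1) = (1/-9) * [[3, -6], [-5, 7]] = [[-0.3333, 0.6667], [0.5556, -0.7778]]
||T^(-1)||_F^2 = (-0.3333)^2 + 0.6667^2 + 0.5556^2 + (-0.7778)^2 = 1.4691
||T^(-1)||_F = sqrt(1.4691) = 1.2121

1.2121


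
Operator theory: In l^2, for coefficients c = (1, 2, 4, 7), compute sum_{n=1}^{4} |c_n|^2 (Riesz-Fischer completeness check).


sum |c_n|^2 = 1^2 + 2^2 + 4^2 + 7^2
= 1 + 4 + 16 + 49
= 70

70


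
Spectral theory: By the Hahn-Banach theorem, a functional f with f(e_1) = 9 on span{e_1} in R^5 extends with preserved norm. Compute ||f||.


The norm of f is given by ||f|| = sup_{||x||=1} |f(x)|.
On span{e_1}, ||e_1|| = 1, so ||f|| = |f(e_1)| / ||e_1||
= |9| / 1 = 9.0000

9.0000


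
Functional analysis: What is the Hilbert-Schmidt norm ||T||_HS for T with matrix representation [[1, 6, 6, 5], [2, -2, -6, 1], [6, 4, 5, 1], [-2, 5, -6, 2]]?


The Hilbert-Schmidt norm is sqrt(sum of squares of all entries).
Sum of squares = 1^2 + 6^2 + 6^2 + 5^2 + 2^2 + (-2)^2 + (-6)^2 + 1^2 + 6^2 + 4^2 + 5^2 + 1^2 + (-2)^2 + 5^2 + (-6)^2 + 2^2
= 1 + 36 + 36 + 25 + 4 + 4 + 36 + 1 + 36 + 16 + 25 + 1 + 4 + 25 + 36 + 4 = 290
||T||_HS = sqrt(290) = 17.0294

17.0294


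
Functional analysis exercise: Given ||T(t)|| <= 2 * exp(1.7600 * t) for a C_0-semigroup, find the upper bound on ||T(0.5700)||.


||T(0.5700)|| <= 2 * exp(1.7600 * 0.5700)
= 2 * exp(1.0032)
= 2 * 2.7270
= 5.4540

5.4540


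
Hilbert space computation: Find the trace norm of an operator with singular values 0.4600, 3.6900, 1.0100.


The nuclear norm is the sum of all singular values.
||T||_1 = 0.4600 + 3.6900 + 1.0100
= 5.1600

5.1600


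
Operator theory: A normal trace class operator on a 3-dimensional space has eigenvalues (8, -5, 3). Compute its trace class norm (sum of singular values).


For a normal operator, singular values equal |eigenvalues|.
Trace norm = sum |lambda_i| = 8 + 5 + 3
= 16

16


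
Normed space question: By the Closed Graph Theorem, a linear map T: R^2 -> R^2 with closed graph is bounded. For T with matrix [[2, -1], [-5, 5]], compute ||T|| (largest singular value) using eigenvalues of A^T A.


A^T A = [[29, -27], [-27, 26]]
trace(A^T A) = 55, det(A^T A) = 25
discriminant = 55^2 - 4*25 = 2925
Largest eigenvalue of A^T A = (trace + sqrt(disc))/2 = 54.5416
||T|| = sqrt(54.5416) = 7.3852

7.3852


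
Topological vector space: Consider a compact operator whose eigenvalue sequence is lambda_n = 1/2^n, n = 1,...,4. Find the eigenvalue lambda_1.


The eigenvalue formula gives lambda_1 = 1/2^1
= 1/2
= 0.5000

0.5000


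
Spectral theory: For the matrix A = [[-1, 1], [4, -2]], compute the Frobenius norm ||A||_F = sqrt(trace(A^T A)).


||A||_F^2 = sum a_ij^2
= (-1)^2 + 1^2 + 4^2 + (-2)^2
= 1 + 1 + 16 + 4 = 22
||A||_F = sqrt(22) = 4.6904

4.6904


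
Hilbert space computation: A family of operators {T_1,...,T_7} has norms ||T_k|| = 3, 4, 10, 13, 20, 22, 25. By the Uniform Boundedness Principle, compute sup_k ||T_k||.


By the Uniform Boundedness Principle, the supremum of norms is finite.
sup_k ||T_k|| = max(3, 4, 10, 13, 20, 22, 25) = 25

25


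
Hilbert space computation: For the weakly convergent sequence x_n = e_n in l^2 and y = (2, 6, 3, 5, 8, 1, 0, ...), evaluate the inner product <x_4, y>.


x_4 = e_4 is the standard basis vector with 1 in position 4.
<x_4, y> = y_4 = 5
As n -> infinity, <x_n, y> -> 0, confirming weak convergence of (x_n) to 0.

5


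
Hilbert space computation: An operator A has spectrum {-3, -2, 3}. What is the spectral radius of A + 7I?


Spectrum of A + 7I = {4, 5, 10}
Spectral radius = max |lambda| over the shifted spectrum
= max(4, 5, 10) = 10

10


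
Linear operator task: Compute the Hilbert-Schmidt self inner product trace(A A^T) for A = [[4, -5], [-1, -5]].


trace(A * A^T) = sum of squares of all entries
= 4^2 + (-5)^2 + (-1)^2 + (-5)^2
= 16 + 25 + 1 + 25
= 67

67


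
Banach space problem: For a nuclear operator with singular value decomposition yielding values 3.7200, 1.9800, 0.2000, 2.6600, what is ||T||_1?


The nuclear norm is the sum of all singular values.
||T||_1 = 3.7200 + 1.9800 + 0.2000 + 2.6600
= 8.5600

8.5600


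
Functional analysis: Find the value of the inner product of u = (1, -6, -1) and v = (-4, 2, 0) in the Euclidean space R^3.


Computing the standard inner product <u, v> = sum u_i * v_i
= 1*-4 + -6*2 + -1*0
= -4 + -12 + 0
= -16

-16


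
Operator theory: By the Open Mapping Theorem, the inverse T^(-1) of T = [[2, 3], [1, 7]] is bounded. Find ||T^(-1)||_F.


det(T) = 2*7 - 3*1 = 11
T^(-1) = (1/11) * [[7, -3], [-1, 2]] = [[0.6364, -0.2727], [-0.0909, 0.1818]]
||T^(-1)||_F^2 = 0.6364^2 + (-0.2727)^2 + (-0.0909)^2 + 0.1818^2 = 0.5207
||T^(-1)||_F = sqrt(0.5207) = 0.7216

0.7216


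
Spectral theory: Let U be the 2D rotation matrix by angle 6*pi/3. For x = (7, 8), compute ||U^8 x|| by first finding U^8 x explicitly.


U is a rotation by theta = 6*pi/3
U^8 = rotation by 8*theta = 48*pi/3 = 0*pi/3 (mod 2*pi)
cos(0*pi/3) = 1.0000, sin(0*pi/3) = 0.0000
U^8 x = (1.0000 * 7 - 0.0000 * 8, 0.0000 * 7 + 1.0000 * 8)
= (7.0000, 8.0000)
||U^8 x|| = sqrt(7.0000^2 + 8.0000^2) = sqrt(113.0000) = 10.6301

10.6301


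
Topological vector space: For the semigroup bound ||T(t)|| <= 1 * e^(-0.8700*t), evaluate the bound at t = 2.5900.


||T(2.5900)|| <= 1 * exp(-0.8700 * 2.5900)
= 1 * exp(-2.2533)
= 1 * 0.1051
= 0.1051

0.1051


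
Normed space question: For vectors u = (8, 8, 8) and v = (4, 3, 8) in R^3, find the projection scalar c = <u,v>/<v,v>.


Computing <u,v> = 8*4 + 8*3 + 8*8 = 120
Computing <v,v> = 4^2 + 3^2 + 8^2 = 89
Projection coefficient = 120/89 = 1.3483

1.3483


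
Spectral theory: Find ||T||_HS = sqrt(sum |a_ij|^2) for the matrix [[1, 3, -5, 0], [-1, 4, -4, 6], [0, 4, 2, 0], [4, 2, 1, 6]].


The Hilbert-Schmidt norm is sqrt(sum of squares of all entries).
Sum of squares = 1^2 + 3^2 + (-5)^2 + 0^2 + (-1)^2 + 4^2 + (-4)^2 + 6^2 + 0^2 + 4^2 + 2^2 + 0^2 + 4^2 + 2^2 + 1^2 + 6^2
= 1 + 9 + 25 + 0 + 1 + 16 + 16 + 36 + 0 + 16 + 4 + 0 + 16 + 4 + 1 + 36 = 181
||T||_HS = sqrt(181) = 13.4536

13.4536


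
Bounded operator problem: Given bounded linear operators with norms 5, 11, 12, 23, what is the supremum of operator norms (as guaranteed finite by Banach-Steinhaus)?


By the Uniform Boundedness Principle, the supremum of norms is finite.
sup_k ||T_k|| = max(5, 11, 12, 23) = 23

23


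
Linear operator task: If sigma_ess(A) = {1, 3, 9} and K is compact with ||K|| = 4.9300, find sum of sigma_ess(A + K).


By Weyl's theorem, the essential spectrum is invariant under compact perturbations.
sigma_ess(A + K) = sigma_ess(A) = {1, 3, 9}
Sum = 1 + 3 + 9 = 13

13


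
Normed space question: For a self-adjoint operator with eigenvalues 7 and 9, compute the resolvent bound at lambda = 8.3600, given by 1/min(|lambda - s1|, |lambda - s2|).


dist(8.3600, {7, 9}) = min(|8.3600 - 7|, |8.3600 - 9|)
= min(1.3600, 0.6400) = 0.6400
Resolvent bound = 1/0.6400 = 1.5625

1.5625


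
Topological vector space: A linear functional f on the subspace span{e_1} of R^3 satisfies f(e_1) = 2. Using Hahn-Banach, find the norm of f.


The norm of f is given by ||f|| = sup_{||x||=1} |f(x)|.
On span{e_1}, ||e_1|| = 1, so ||f|| = |f(e_1)| / ||e_1||
= |2| / 1 = 2.0000

2.0000


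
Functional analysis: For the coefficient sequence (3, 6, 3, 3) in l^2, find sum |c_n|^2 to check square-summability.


sum |c_n|^2 = 3^2 + 6^2 + 3^2 + 3^2
= 9 + 36 + 9 + 9
= 63

63


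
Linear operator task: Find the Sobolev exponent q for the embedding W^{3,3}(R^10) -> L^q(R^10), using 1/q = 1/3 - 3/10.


Using the Sobolev embedding formula: 1/q = 1/p - k/n
1/q = 1/3 - 3/10 = 1/30
q = 1/(1/30) = 30

30.0000


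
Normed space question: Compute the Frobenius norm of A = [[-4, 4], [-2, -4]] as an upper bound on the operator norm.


||A||_F^2 = sum a_ij^2
= (-4)^2 + 4^2 + (-2)^2 + (-4)^2
= 16 + 16 + 4 + 16 = 52
||A||_F = sqrt(52) = 7.2111

7.2111


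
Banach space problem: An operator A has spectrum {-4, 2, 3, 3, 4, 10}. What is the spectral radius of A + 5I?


Spectrum of A + 5I = {1, 7, 8, 8, 9, 15}
Spectral radius = max |lambda| over the shifted spectrum
= max(1, 7, 8, 8, 9, 15) = 15

15


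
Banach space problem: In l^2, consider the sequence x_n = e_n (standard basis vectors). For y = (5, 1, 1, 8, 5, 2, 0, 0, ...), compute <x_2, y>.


x_2 = e_2 is the standard basis vector with 1 in position 2.
<x_2, y> = y_2 = 1
As n -> infinity, <x_n, y> -> 0, confirming weak convergence of (x_n) to 0.

1


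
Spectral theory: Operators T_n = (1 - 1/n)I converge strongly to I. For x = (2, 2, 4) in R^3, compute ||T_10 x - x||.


T_10 x - x = (1 - 1/10)x - x = -x/10
||x|| = sqrt(24) = 4.8990
||T_10 x - x|| = ||x||/10 = 4.8990/10 = 0.4899

0.4899


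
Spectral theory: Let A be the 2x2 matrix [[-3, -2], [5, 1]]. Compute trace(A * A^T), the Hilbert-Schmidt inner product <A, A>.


trace(A * A^T) = sum of squares of all entries
= (-3)^2 + (-2)^2 + 5^2 + 1^2
= 9 + 4 + 25 + 1
= 39

39


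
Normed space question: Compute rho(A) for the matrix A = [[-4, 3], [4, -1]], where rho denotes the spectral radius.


For a 2x2 matrix, eigenvalues satisfy lambda^2 - (trace)*lambda + det = 0
trace = -4 + -1 = -5
det = -4*-1 - 3*4 = -8
discriminant = (-5)^2 - 4*(-8) = 57
spectral radius = max |eigenvalue| = 6.2749

6.2749


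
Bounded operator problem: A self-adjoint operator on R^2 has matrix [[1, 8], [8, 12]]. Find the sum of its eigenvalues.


For a self-adjoint (symmetric) matrix, the eigenvalues are real.
The sum of eigenvalues equals the trace of the matrix.
trace = 1 + 12 = 13

13


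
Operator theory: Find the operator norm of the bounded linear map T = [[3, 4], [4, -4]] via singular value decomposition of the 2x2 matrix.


A^T A = [[25, -4], [-4, 32]]
trace(A^T A) = 57, det(A^T A) = 784
discriminant = 57^2 - 4*784 = 113
Largest eigenvalue of A^T A = (trace + sqrt(disc))/2 = 33.8151
||T|| = sqrt(33.8151) = 5.8151

5.8151


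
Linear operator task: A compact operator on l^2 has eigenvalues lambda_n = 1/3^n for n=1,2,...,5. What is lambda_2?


The eigenvalue formula gives lambda_2 = 1/3^2
= 1/9
= 0.1111

0.1111


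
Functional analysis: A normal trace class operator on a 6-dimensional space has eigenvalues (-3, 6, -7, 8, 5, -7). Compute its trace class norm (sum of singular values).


For a normal operator, singular values equal |eigenvalues|.
Trace norm = sum |lambda_i| = 3 + 6 + 7 + 8 + 5 + 7
= 36

36


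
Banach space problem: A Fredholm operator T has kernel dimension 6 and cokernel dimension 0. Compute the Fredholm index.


The Fredholm index is defined as ind(T) = dim(ker T) - dim(coker T)
= 6 - 0
= 6

6


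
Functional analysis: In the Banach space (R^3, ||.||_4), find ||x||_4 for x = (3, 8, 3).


The l^4 norm = (sum |x_i|^4)^(1/4)
Sum of 4th powers = 81 + 4096 + 81 = 4258
||x||_4 = (4258)^(1/4) = 8.0780

8.0780


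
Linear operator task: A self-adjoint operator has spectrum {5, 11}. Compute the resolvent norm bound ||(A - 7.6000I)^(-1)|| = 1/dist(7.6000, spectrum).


dist(7.6000, {5, 11}) = min(|7.6000 - 5|, |7.6000 - 11|)
= min(2.6000, 3.4000) = 2.6000
Resolvent bound = 1/2.6000 = 0.3846

0.3846


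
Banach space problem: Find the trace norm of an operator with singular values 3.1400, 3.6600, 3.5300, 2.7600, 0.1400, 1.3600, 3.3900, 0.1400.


The nuclear norm is the sum of all singular values.
||T||_1 = 3.1400 + 3.6600 + 3.5300 + 2.7600 + 0.1400 + 1.3600 + 3.3900 + 0.1400
= 18.1200

18.1200


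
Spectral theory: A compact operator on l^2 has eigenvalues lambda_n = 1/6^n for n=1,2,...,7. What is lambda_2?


The eigenvalue formula gives lambda_2 = 1/6^2
= 1/36
= 0.0278

0.0278


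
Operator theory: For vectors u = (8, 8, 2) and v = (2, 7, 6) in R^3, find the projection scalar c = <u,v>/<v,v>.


Computing <u,v> = 8*2 + 8*7 + 2*6 = 84
Computing <v,v> = 2^2 + 7^2 + 6^2 = 89
Projection coefficient = 84/89 = 0.9438

0.9438


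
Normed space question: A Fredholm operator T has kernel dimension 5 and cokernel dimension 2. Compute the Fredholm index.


The Fredholm index is defined as ind(T) = dim(ker T) - dim(coker T)
= 5 - 2
= 3

3


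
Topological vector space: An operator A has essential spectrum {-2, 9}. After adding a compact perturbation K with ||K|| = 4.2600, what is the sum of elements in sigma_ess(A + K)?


By Weyl's theorem, the essential spectrum is invariant under compact perturbations.
sigma_ess(A + K) = sigma_ess(A) = {-2, 9}
Sum = -2 + 9 = 7

7


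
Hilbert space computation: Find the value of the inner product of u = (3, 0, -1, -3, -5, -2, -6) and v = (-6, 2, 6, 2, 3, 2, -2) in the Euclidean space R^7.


Computing the standard inner product <u, v> = sum u_i * v_i
= 3*-6 + 0*2 + -1*6 + -3*2 + -5*3 + -2*2 + -6*-2
= -18 + 0 + -6 + -6 + -15 + -4 + 12
= -37

-37


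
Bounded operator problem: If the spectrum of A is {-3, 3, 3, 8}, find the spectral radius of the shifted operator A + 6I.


Spectrum of A + 6I = {3, 9, 9, 14}
Spectral radius = max |lambda| over the shifted spectrum
= max(3, 9, 9, 14) = 14

14


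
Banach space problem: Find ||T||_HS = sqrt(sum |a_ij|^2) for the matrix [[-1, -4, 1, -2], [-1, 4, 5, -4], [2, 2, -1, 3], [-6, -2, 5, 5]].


The Hilbert-Schmidt norm is sqrt(sum of squares of all entries).
Sum of squares = (-1)^2 + (-4)^2 + 1^2 + (-2)^2 + (-1)^2 + 4^2 + 5^2 + (-4)^2 + 2^2 + 2^2 + (-1)^2 + 3^2 + (-6)^2 + (-2)^2 + 5^2 + 5^2
= 1 + 16 + 1 + 4 + 1 + 16 + 25 + 16 + 4 + 4 + 1 + 9 + 36 + 4 + 25 + 25 = 188
||T||_HS = sqrt(188) = 13.7113

13.7113


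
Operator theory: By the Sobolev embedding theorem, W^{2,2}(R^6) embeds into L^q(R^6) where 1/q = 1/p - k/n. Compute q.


Using the Sobolev embedding formula: 1/q = 1/p - k/n
1/q = 1/2 - 2/6 = 1/6
q = 1/(1/6) = 6

6.0000


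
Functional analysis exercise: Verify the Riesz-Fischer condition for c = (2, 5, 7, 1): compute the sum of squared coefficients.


sum |c_n|^2 = 2^2 + 5^2 + 7^2 + 1^2
= 4 + 25 + 49 + 1
= 79

79


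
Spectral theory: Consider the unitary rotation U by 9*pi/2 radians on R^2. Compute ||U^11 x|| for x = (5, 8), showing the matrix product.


U is a rotation by theta = 9*pi/2
U^11 = rotation by 11*theta = 99*pi/2 = 3*pi/2 (mod 2*pi)
cos(3*pi/2) = 0.0000, sin(3*pi/2) = -1.0000
U^11 x = (0.0000 * 5 - -1.0000 * 8, -1.0000 * 5 + 0.0000 * 8)
= (8.0000, -5.0000)
||U^11 x|| = sqrt(8.0000^2 + (-5.0000)^2) = sqrt(89.0000) = 9.4340

9.4340


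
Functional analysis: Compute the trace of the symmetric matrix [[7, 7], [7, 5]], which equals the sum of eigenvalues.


For a self-adjoint (symmetric) matrix, the eigenvalues are real.
The sum of eigenvalues equals the trace of the matrix.
trace = 7 + 5 = 12

12


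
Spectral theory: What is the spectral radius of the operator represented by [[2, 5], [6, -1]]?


For a 2x2 matrix, eigenvalues satisfy lambda^2 - (trace)*lambda + det = 0
trace = 2 + -1 = 1
det = 2*-1 - 5*6 = -32
discriminant = 1^2 - 4*(-32) = 129
spectral radius = max |eigenvalue| = 6.1789

6.1789


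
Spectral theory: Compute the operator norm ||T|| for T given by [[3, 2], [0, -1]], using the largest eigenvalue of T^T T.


A^T A = [[9, 6], [6, 5]]
trace(A^T A) = 14, det(A^T A) = 9
discriminant = 14^2 - 4*9 = 160
Largest eigenvalue of A^T A = (trace + sqrt(disc))/2 = 13.3246
||T|| = sqrt(13.3246) = 3.6503

3.6503


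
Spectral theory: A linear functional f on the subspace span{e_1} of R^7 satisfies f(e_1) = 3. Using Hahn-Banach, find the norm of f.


The norm of f is given by ||f|| = sup_{||x||=1} |f(x)|.
On span{e_1}, ||e_1|| = 1, so ||f|| = |f(e_1)| / ||e_1||
= |3| / 1 = 3.0000

3.0000


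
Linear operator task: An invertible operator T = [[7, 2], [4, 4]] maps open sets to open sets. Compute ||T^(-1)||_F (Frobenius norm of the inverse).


det(T) = 7*4 - 2*4 = 20
T^(-1) = (1/20) * [[4, -2], [-4, 7]] = [[0.2000, -0.1000], [-0.2000, 0.3500]]
||T^(-1)||_F^2 = 0.2000^2 + (-0.1000)^2 + (-0.2000)^2 + 0.3500^2 = 0.2125
||T^(-1)||_F = sqrt(0.2125) = 0.4610

0.4610


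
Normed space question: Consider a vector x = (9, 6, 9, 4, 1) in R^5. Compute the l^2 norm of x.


The l^2 norm = (sum |x_i|^2)^(1/2)
Sum of 2th powers = 81 + 36 + 81 + 16 + 1 = 215
||x||_2 = (215)^(1/2) = 14.6629

14.6629


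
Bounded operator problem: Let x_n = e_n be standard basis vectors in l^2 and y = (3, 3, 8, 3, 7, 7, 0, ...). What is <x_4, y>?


x_4 = e_4 is the standard basis vector with 1 in position 4.
<x_4, y> = y_4 = 3
As n -> infinity, <x_n, y> -> 0, confirming weak convergence of (x_n) to 0.

3


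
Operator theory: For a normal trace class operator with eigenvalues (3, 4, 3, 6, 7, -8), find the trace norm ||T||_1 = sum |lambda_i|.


For a normal operator, singular values equal |eigenvalues|.
Trace norm = sum |lambda_i| = 3 + 4 + 3 + 6 + 7 + 8
= 31

31


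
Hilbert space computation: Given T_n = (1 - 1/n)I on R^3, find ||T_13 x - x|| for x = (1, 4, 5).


T_13 x - x = (1 - 1/13)x - x = -x/13
||x|| = sqrt(42) = 6.4807
||T_13 x - x|| = ||x||/13 = 6.4807/13 = 0.4985

0.4985


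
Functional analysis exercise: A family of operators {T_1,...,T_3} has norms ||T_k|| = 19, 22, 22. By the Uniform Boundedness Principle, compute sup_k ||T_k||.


By the Uniform Boundedness Principle, the supremum of norms is finite.
sup_k ||T_k|| = max(19, 22, 22) = 22

22


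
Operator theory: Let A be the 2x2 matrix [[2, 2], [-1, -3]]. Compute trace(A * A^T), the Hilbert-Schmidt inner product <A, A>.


trace(A * A^T) = sum of squares of all entries
= 2^2 + 2^2 + (-1)^2 + (-3)^2
= 4 + 4 + 1 + 9
= 18

18


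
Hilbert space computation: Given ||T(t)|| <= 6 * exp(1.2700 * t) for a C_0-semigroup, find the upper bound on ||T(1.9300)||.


||T(1.9300)|| <= 6 * exp(1.2700 * 1.9300)
= 6 * exp(2.4511)
= 6 * 11.6011
= 69.6066

69.6066


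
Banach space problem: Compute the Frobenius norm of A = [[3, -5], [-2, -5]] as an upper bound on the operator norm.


||A||_F^2 = sum a_ij^2
= 3^2 + (-5)^2 + (-2)^2 + (-5)^2
= 9 + 25 + 4 + 25 = 63
||A||_F = sqrt(63) = 7.9373

7.9373


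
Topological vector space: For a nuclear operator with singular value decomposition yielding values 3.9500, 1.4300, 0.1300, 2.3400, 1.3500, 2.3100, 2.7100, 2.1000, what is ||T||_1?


The nuclear norm is the sum of all singular values.
||T||_1 = 3.9500 + 1.4300 + 0.1300 + 2.3400 + 1.3500 + 2.3100 + 2.7100 + 2.1000
= 16.3200

16.3200


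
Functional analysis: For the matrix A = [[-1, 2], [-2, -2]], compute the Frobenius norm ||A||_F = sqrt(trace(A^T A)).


||A||_F^2 = sum a_ij^2
= (-1)^2 + 2^2 + (-2)^2 + (-2)^2
= 1 + 4 + 4 + 4 = 13
||A||_F = sqrt(13) = 3.6056

3.6056


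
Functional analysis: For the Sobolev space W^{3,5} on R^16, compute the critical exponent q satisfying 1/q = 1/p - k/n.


Using the Sobolev embedding formula: 1/q = 1/p - k/n
1/q = 1/5 - 3/16 = 1/80
q = 1/(1/80) = 80

80.0000


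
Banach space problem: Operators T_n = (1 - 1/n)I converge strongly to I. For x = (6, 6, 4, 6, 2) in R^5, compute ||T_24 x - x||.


T_24 x - x = (1 - 1/24)x - x = -x/24
||x|| = sqrt(128) = 11.3137
||T_24 x - x|| = ||x||/24 = 11.3137/24 = 0.4714

0.4714


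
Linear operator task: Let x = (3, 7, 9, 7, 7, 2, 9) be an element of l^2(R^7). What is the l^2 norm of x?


The l^2 norm = (sum |x_i|^2)^(1/2)
Sum of 2th powers = 9 + 49 + 81 + 49 + 49 + 4 + 81 = 322
||x||_2 = (322)^(1/2) = 17.9444

17.9444


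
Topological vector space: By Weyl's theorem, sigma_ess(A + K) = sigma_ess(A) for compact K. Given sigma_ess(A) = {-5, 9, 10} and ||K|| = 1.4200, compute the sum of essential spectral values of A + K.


By Weyl's theorem, the essential spectrum is invariant under compact perturbations.
sigma_ess(A + K) = sigma_ess(A) = {-5, 9, 10}
Sum = -5 + 9 + 10 = 14

14


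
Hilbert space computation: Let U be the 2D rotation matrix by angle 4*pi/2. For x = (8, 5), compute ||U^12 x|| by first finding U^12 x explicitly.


U is a rotation by theta = 4*pi/2
U^12 = rotation by 12*theta = 48*pi/2 = 0*pi/2 (mod 2*pi)
cos(0*pi/2) = 1.0000, sin(0*pi/2) = 0.0000
U^12 x = (1.0000 * 8 - 0.0000 * 5, 0.0000 * 8 + 1.0000 * 5)
= (8.0000, 5.0000)
||U^12 x|| = sqrt(8.0000^2 + 5.0000^2) = sqrt(89.0000) = 9.4340

9.4340


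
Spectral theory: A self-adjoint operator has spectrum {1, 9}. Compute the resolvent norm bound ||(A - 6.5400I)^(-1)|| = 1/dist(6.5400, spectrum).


dist(6.5400, {1, 9}) = min(|6.5400 - 1|, |6.5400 - 9|)
= min(5.5400, 2.4600) = 2.4600
Resolvent bound = 1/2.4600 = 0.4065

0.4065


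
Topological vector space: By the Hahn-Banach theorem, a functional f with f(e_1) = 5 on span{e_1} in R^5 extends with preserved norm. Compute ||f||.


The norm of f is given by ||f|| = sup_{||x||=1} |f(x)|.
On span{e_1}, ||e_1|| = 1, so ||f|| = |f(e_1)| / ||e_1||
= |5| / 1 = 5.0000

5.0000


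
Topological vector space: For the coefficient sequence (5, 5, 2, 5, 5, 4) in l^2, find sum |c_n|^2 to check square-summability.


sum |c_n|^2 = 5^2 + 5^2 + 2^2 + 5^2 + 5^2 + 4^2
= 25 + 25 + 4 + 25 + 25 + 16
= 120

120


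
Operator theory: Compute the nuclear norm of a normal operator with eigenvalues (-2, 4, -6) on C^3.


For a normal operator, singular values equal |eigenvalues|.
Trace norm = sum |lambda_i| = 2 + 4 + 6
= 12

12


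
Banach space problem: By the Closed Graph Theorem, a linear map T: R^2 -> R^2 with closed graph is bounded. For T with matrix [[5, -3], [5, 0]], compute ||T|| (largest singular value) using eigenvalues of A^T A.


A^T A = [[50, -15], [-15, 9]]
trace(A^T A) = 59, det(A^T A) = 225
discriminant = 59^2 - 4*225 = 2581
Largest eigenvalue of A^T A = (trace + sqrt(disc))/2 = 54.9018
||T|| = sqrt(54.9018) = 7.4096

7.4096


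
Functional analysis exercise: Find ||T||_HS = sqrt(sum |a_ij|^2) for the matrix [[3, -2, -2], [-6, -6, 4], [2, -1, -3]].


The Hilbert-Schmidt norm is sqrt(sum of squares of all entries).
Sum of squares = 3^2 + (-2)^2 + (-2)^2 + (-6)^2 + (-6)^2 + 4^2 + 2^2 + (-1)^2 + (-3)^2
= 9 + 4 + 4 + 36 + 36 + 16 + 4 + 1 + 9 = 119
||T||_HS = sqrt(119) = 10.9087

10.9087


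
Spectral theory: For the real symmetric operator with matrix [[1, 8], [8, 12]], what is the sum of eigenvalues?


For a self-adjoint (symmetric) matrix, the eigenvalues are real.
The sum of eigenvalues equals the trace of the matrix.
trace = 1 + 12 = 13

13


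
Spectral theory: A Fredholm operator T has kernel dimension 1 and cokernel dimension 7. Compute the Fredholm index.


The Fredholm index is defined as ind(T) = dim(ker T) - dim(coker T)
= 1 - 7
= -6

-6


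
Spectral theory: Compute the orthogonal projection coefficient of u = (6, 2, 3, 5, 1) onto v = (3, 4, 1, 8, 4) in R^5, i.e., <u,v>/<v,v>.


Computing <u,v> = 6*3 + 2*4 + 3*1 + 5*8 + 1*4 = 73
Computing <v,v> = 3^2 + 4^2 + 1^2 + 8^2 + 4^2 = 106
Projection coefficient = 73/106 = 0.6887

0.6887


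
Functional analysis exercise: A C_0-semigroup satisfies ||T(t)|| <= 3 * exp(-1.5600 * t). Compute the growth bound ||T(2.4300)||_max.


||T(2.4300)|| <= 3 * exp(-1.5600 * 2.4300)
= 3 * exp(-3.7908)
= 3 * 0.0226
= 0.0677

0.0677


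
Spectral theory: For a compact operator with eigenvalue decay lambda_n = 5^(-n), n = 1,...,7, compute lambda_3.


The eigenvalue formula gives lambda_3 = 1/5^3
= 1/125
= 0.0080

0.0080


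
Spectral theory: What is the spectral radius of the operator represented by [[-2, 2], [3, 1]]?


For a 2x2 matrix, eigenvalues satisfy lambda^2 - (trace)*lambda + det = 0
trace = -2 + 1 = -1
det = -2*1 - 2*3 = -8
discriminant = (-1)^2 - 4*(-8) = 33
spectral radius = max |eigenvalue| = 3.3723

3.3723


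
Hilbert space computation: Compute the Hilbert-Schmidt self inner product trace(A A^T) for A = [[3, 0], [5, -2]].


trace(A * A^T) = sum of squares of all entries
= 3^2 + 0^2 + 5^2 + (-2)^2
= 9 + 0 + 25 + 4
= 38

38


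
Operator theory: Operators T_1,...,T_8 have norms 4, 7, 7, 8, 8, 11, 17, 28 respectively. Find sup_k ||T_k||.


By the Uniform Boundedness Principle, the supremum of norms is finite.
sup_k ||T_k|| = max(4, 7, 7, 8, 8, 11, 17, 28) = 28

28


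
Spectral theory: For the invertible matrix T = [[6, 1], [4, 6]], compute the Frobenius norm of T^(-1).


det(T) = 6*6 - 1*4 = 32
T^(-1) = (1/32) * [[6, -1], [-4, 6]] = [[0.1875, -0.0312], [-0.1250, 0.1875]]
||T^(-1)||_F^2 = 0.1875^2 + (-0.0312)^2 + (-0.1250)^2 + 0.1875^2 = 0.0869
||T^(-1)||_F = sqrt(0.0869) = 0.2948

0.2948


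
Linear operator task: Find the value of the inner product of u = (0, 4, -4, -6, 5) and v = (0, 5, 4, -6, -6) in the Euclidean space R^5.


Computing the standard inner product <u, v> = sum u_i * v_i
= 0*0 + 4*5 + -4*4 + -6*-6 + 5*-6
= 0 + 20 + -16 + 36 + -30
= 10

10


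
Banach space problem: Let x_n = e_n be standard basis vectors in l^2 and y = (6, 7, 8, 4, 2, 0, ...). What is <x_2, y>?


x_2 = e_2 is the standard basis vector with 1 in position 2.
<x_2, y> = y_2 = 7
As n -> infinity, <x_n, y> -> 0, confirming weak convergence of (x_n) to 0.

7


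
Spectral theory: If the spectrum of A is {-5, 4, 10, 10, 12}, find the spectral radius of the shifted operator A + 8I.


Spectrum of A + 8I = {3, 12, 18, 18, 20}
Spectral radius = max |lambda| over the shifted spectrum
= max(3, 12, 18, 18, 20) = 20

20


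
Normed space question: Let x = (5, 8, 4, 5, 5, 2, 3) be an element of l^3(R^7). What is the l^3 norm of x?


The l^3 norm = (sum |x_i|^3)^(1/3)
Sum of 3th powers = 125 + 512 + 64 + 125 + 125 + 8 + 27 = 986
||x||_3 = (986)^(1/3) = 9.9531

9.9531


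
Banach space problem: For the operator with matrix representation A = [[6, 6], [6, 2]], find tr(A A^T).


trace(A * A^T) = sum of squares of all entries
= 6^2 + 6^2 + 6^2 + 2^2
= 36 + 36 + 36 + 4
= 112

112


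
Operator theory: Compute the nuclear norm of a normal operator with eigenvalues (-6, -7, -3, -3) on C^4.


For a normal operator, singular values equal |eigenvalues|.
Trace norm = sum |lambda_i| = 6 + 7 + 3 + 3
= 19

19


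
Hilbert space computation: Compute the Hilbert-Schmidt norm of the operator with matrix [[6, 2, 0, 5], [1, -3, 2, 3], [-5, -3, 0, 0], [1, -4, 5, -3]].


The Hilbert-Schmidt norm is sqrt(sum of squares of all entries).
Sum of squares = 6^2 + 2^2 + 0^2 + 5^2 + 1^2 + (-3)^2 + 2^2 + 3^2 + (-5)^2 + (-3)^2 + 0^2 + 0^2 + 1^2 + (-4)^2 + 5^2 + (-3)^2
= 36 + 4 + 0 + 25 + 1 + 9 + 4 + 9 + 25 + 9 + 0 + 0 + 1 + 16 + 25 + 9 = 173
||T||_HS = sqrt(173) = 13.1529

13.1529


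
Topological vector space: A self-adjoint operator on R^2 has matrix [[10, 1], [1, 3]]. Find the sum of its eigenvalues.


For a self-adjoint (symmetric) matrix, the eigenvalues are real.
The sum of eigenvalues equals the trace of the matrix.
trace = 10 + 3 = 13

13


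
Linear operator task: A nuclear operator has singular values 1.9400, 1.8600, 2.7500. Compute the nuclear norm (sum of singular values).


The nuclear norm is the sum of all singular values.
||T||_1 = 1.9400 + 1.8600 + 2.7500
= 6.5500

6.5500


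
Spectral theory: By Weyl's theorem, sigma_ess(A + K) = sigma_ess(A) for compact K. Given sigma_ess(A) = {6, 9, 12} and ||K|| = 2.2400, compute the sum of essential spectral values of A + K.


By Weyl's theorem, the essential spectrum is invariant under compact perturbations.
sigma_ess(A + K) = sigma_ess(A) = {6, 9, 12}
Sum = 6 + 9 + 12 = 27

27


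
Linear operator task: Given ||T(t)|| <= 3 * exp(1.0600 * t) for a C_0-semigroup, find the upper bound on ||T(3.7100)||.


||T(3.7100)|| <= 3 * exp(1.0600 * 3.7100)
= 3 * exp(3.9326)
= 3 * 51.0395
= 153.1185

153.1185


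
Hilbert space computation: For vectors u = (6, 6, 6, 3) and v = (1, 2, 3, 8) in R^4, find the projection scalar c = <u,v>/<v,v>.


Computing <u,v> = 6*1 + 6*2 + 6*3 + 3*8 = 60
Computing <v,v> = 1^2 + 2^2 + 3^2 + 8^2 = 78
Projection coefficient = 60/78 = 0.7692

0.7692


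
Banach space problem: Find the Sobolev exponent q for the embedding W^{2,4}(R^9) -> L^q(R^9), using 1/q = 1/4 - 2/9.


Using the Sobolev embedding formula: 1/q = 1/p - k/n
1/q = 1/4 - 2/9 = 1/36
q = 1/(1/36) = 36

36.0000


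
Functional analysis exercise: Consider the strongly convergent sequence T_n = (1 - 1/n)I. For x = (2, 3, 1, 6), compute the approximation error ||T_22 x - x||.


T_22 x - x = (1 - 1/22)x - x = -x/22
||x|| = sqrt(50) = 7.0711
||T_22 x - x|| = ||x||/22 = 7.0711/22 = 0.3214

0.3214


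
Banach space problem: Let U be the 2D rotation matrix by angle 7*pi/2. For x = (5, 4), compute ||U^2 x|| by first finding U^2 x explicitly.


U is a rotation by theta = 7*pi/2
U^2 = rotation by 2*theta = 14*pi/2 = 2*pi/2 (mod 2*pi)
cos(2*pi/2) = -1.0000, sin(2*pi/2) = 0.0000
U^2 x = (-1.0000 * 5 - 0.0000 * 4, 0.0000 * 5 + -1.0000 * 4)
= (-5.0000, -4.0000)
||U^2 x|| = sqrt((-5.0000)^2 + (-4.0000)^2) = sqrt(41.0000) = 6.4031

6.4031


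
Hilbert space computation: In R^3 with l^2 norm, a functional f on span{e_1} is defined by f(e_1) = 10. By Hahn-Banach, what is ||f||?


The norm of f is given by ||f|| = sup_{||x||=1} |f(x)|.
On span{e_1}, ||e_1|| = 1, so ||f|| = |f(e_1)| / ||e_1||
= |10| / 1 = 10.0000

10.0000


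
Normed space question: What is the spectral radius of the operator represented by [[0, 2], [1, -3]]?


For a 2x2 matrix, eigenvalues satisfy lambda^2 - (trace)*lambda + det = 0
trace = 0 + -3 = -3
det = 0*-3 - 2*1 = -2
discriminant = (-3)^2 - 4*(-2) = 17
spectral radius = max |eigenvalue| = 3.5616

3.5616


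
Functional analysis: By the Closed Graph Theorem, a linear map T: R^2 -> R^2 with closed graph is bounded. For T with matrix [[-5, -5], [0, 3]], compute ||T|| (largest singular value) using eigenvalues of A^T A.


A^T A = [[25, 25], [25, 34]]
trace(A^T A) = 59, det(A^T A) = 225
discriminant = 59^2 - 4*225 = 2581
Largest eigenvalue of A^T A = (trace + sqrt(disc))/2 = 54.9018
||T|| = sqrt(54.9018) = 7.4096

7.4096


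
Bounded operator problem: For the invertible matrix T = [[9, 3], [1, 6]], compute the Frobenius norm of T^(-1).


det(T) = 9*6 - 3*1 = 51
T^(-1) = (1/51) * [[6, -3], [-1, 9]] = [[0.1176, -0.0588], [-0.0196, 0.1765]]
||T^(-1)||_F^2 = 0.1176^2 + (-0.0588)^2 + (-0.0196)^2 + 0.1765^2 = 0.0488
||T^(-1)||_F = sqrt(0.0488) = 0.2210

0.2210


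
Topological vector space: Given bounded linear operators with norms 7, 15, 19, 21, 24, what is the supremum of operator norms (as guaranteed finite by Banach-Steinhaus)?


By the Uniform Boundedness Principle, the supremum of norms is finite.
sup_k ||T_k|| = max(7, 15, 19, 21, 24) = 24

24


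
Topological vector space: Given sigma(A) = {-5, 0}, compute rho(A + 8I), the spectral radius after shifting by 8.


Spectrum of A + 8I = {3, 8}
Spectral radius = max |lambda| over the shifted spectrum
= max(3, 8) = 8

8


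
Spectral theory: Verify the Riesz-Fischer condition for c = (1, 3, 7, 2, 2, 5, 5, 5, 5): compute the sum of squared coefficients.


sum |c_n|^2 = 1^2 + 3^2 + 7^2 + 2^2 + 2^2 + 5^2 + 5^2 + 5^2 + 5^2
= 1 + 9 + 49 + 4 + 4 + 25 + 25 + 25 + 25
= 167

167


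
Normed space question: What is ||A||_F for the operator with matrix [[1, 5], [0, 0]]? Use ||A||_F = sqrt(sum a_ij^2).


||A||_F^2 = sum a_ij^2
= 1^2 + 5^2 + 0^2 + 0^2
= 1 + 25 + 0 + 0 = 26
||A||_F = sqrt(26) = 5.0990

5.0990


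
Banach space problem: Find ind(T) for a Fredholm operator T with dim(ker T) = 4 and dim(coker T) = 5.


The Fredholm index is defined as ind(T) = dim(ker T) - dim(coker T)
= 4 - 5
= -1

-1


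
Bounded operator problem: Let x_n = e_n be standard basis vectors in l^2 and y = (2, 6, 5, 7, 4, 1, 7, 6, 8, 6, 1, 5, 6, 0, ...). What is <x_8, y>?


x_8 = e_8 is the standard basis vector with 1 in position 8.
<x_8, y> = y_8 = 6
As n -> infinity, <x_n, y> -> 0, confirming weak convergence of (x_n) to 0.

6


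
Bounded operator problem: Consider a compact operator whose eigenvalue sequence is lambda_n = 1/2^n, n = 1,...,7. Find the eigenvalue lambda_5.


The eigenvalue formula gives lambda_5 = 1/2^5
= 1/32
= 0.0312

0.0312


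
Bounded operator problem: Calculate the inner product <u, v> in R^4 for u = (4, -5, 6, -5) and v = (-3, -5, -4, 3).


Computing the standard inner product <u, v> = sum u_i * v_i
= 4*-3 + -5*-5 + 6*-4 + -5*3
= -12 + 25 + -24 + -15
= -26

-26


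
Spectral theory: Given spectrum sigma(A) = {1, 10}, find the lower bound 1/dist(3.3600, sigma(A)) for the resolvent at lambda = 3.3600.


dist(3.3600, {1, 10}) = min(|3.3600 - 1|, |3.3600 - 10|)
= min(2.3600, 6.6400) = 2.3600
Resolvent bound = 1/2.3600 = 0.4237

0.4237


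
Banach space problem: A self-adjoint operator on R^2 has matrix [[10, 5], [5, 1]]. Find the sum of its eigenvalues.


For a self-adjoint (symmetric) matrix, the eigenvalues are real.
The sum of eigenvalues equals the trace of the matrix.
trace = 10 + 1 = 11

11


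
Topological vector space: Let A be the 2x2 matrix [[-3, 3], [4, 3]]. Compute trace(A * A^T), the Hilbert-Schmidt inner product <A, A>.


trace(A * A^T) = sum of squares of all entries
= (-3)^2 + 3^2 + 4^2 + 3^2
= 9 + 9 + 16 + 9
= 43

43


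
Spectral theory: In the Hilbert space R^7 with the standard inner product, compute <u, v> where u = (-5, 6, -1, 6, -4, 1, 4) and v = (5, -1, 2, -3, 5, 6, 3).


Computing the standard inner product <u, v> = sum u_i * v_i
= -5*5 + 6*-1 + -1*2 + 6*-3 + -4*5 + 1*6 + 4*3
= -25 + -6 + -2 + -18 + -20 + 6 + 12
= -53

-53


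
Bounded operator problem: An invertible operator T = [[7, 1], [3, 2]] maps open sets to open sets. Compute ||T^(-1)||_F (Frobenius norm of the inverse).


det(T) = 7*2 - 1*3 = 11
T^(-1) = (1/11) * [[2, -1], [-3, 7]] = [[0.1818, -0.0909], [-0.2727, 0.6364]]
||T^(-1)||_F^2 = 0.1818^2 + (-0.0909)^2 + (-0.2727)^2 + 0.6364^2 = 0.5207
||T^(-1)||_F = sqrt(0.5207) = 0.7216

0.7216


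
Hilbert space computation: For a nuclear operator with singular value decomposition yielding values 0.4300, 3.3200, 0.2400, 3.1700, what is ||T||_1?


The nuclear norm is the sum of all singular values.
||T||_1 = 0.4300 + 3.3200 + 0.2400 + 3.1700
= 7.1600

7.1600


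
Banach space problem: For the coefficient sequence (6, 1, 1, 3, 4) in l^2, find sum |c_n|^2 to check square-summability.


sum |c_n|^2 = 6^2 + 1^2 + 1^2 + 3^2 + 4^2
= 36 + 1 + 1 + 9 + 16
= 63

63


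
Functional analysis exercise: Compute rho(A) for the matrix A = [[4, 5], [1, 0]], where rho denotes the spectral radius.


For a 2x2 matrix, eigenvalues satisfy lambda^2 - (trace)*lambda + det = 0
trace = 4 + 0 = 4
det = 4*0 - 5*1 = -5
discriminant = 4^2 - 4*(-5) = 36
spectral radius = max |eigenvalue| = 5.0000

5.0000


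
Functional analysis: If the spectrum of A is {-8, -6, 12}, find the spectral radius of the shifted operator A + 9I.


Spectrum of A + 9I = {1, 3, 21}
Spectral radius = max |lambda| over the shifted spectrum
= max(1, 3, 21) = 21

21


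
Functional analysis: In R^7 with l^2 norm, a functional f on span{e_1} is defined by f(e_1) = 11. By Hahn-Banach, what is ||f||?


The norm of f is given by ||f|| = sup_{||x||=1} |f(x)|.
On span{e_1}, ||e_1|| = 1, so ||f|| = |f(e_1)| / ||e_1||
= |11| / 1 = 11.0000

11.0000


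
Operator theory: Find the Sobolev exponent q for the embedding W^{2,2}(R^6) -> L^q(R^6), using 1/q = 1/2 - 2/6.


Using the Sobolev embedding formula: 1/q = 1/p - k/n
1/q = 1/2 - 2/6 = 1/6
q = 1/(1/6) = 6

6.0000


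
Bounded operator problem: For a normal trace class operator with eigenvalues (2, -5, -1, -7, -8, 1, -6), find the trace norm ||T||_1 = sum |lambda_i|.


For a normal operator, singular values equal |eigenvalues|.
Trace norm = sum |lambda_i| = 2 + 5 + 1 + 7 + 8 + 1 + 6
= 30

30


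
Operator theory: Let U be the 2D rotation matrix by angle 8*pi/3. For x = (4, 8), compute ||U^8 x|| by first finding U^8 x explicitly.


U is a rotation by theta = 8*pi/3
U^8 = rotation by 8*theta = 64*pi/3 = 4*pi/3 (mod 2*pi)
cos(4*pi/3) = -0.5000, sin(4*pi/3) = -0.8660
U^8 x = (-0.5000 * 4 - -0.8660 * 8, -0.8660 * 4 + -0.5000 * 8)
= (4.9282, -7.4641)
||U^8 x|| = sqrt(4.9282^2 + (-7.4641)^2) = sqrt(80.0000) = 8.9443

8.9443


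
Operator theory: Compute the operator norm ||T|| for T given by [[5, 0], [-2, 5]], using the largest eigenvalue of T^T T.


A^T A = [[29, -10], [-10, 25]]
trace(A^T A) = 54, det(A^T A) = 625
discriminant = 54^2 - 4*625 = 416
Largest eigenvalue of A^T A = (trace + sqrt(disc))/2 = 37.1980
||T|| = sqrt(37.1980) = 6.0990

6.0990


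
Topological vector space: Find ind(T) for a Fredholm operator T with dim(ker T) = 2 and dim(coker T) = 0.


The Fredholm index is defined as ind(T) = dim(ker T) - dim(coker T)
= 2 - 0
= 2

2


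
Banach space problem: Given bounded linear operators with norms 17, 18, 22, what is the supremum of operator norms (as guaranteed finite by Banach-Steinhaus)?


By the Uniform Boundedness Principle, the supremum of norms is finite.
sup_k ||T_k|| = max(17, 18, 22) = 22

22


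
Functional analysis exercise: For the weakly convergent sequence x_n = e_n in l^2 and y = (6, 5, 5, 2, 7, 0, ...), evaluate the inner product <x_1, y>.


x_1 = e_1 is the standard basis vector with 1 in position 1.
<x_1, y> = y_1 = 6
As n -> infinity, <x_n, y> -> 0, confirming weak convergence of (x_n) to 0.

6


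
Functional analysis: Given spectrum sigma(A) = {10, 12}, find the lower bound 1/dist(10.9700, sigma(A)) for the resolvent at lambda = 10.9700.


dist(10.9700, {10, 12}) = min(|10.9700 - 10|, |10.9700 - 12|)
= min(0.9700, 1.0300) = 0.9700
Resolvent bound = 1/0.9700 = 1.0309

1.0309


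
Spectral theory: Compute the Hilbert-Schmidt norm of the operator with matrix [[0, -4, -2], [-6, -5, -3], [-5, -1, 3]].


The Hilbert-Schmidt norm is sqrt(sum of squares of all entries).
Sum of squares = 0^2 + (-4)^2 + (-2)^2 + (-6)^2 + (-5)^2 + (-3)^2 + (-5)^2 + (-1)^2 + 3^2
= 0 + 16 + 4 + 36 + 25 + 9 + 25 + 1 + 9 = 125
||T||_HS = sqrt(125) = 11.1803

11.1803


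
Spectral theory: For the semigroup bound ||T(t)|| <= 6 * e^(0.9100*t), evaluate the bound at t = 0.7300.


||T(0.7300)|| <= 6 * exp(0.9100 * 0.7300)
= 6 * exp(0.6643)
= 6 * 1.9431
= 11.6588

11.6588


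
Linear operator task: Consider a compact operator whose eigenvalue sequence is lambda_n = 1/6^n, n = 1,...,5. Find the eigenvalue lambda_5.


The eigenvalue formula gives lambda_5 = 1/6^5
= 1/7776
= 1.2860e-04

1.2860e-04


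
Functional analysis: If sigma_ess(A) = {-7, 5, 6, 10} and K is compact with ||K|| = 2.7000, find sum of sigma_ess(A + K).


By Weyl's theorem, the essential spectrum is invariant under compact perturbations.
sigma_ess(A + K) = sigma_ess(A) = {-7, 5, 6, 10}
Sum = -7 + 5 + 6 + 10 = 14

14


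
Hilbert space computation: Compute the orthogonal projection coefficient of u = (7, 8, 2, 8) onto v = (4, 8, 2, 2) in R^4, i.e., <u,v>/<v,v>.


Computing <u,v> = 7*4 + 8*8 + 2*2 + 8*2 = 112
Computing <v,v> = 4^2 + 8^2 + 2^2 + 2^2 = 88
Projection coefficient = 112/88 = 1.2727

1.2727


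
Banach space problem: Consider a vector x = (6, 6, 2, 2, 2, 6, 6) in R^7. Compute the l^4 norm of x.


The l^4 norm = (sum |x_i|^4)^(1/4)
Sum of 4th powers = 1296 + 1296 + 16 + 16 + 16 + 1296 + 1296 = 5232
||x||_4 = (5232)^(1/4) = 8.5049

8.5049
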